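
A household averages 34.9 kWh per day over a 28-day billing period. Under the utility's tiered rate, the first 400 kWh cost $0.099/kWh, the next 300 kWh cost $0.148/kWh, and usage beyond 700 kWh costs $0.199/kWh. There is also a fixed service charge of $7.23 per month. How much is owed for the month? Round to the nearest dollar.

$146

Usage = 34.9 kWh/day × 28 days = 977.2 kWh
First 400 kWh × $0.099 = $39.60
Next 300 kWh × $0.148 = $44.40
Remaining 277.2 kWh × $0.199 = $55.16
Energy charge = $139.16; + service $7.23 = $146.39 ≈ $146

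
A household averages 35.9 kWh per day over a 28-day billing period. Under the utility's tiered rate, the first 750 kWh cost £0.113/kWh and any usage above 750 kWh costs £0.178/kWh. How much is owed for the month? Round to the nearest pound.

£130

Usage = 35.9 kWh/day × 28 days = 1005.2 kWh
First 750 kWh × £0.113 = £84.75
Remaining 255.2 kWh × £0.178 = £45.43
Total = £130.18 ≈ £130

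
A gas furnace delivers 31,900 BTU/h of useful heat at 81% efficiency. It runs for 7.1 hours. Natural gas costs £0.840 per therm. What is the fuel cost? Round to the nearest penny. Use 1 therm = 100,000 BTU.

£2.35

Heat delivered = 31,900 BTU/h × 7.1 h = 226,490 BTU
Gas input = 226,490 / 0.810 = 279,617 BTU
= 279,617 / 100,000 = 2.796 therm
Cost = 2.796 × £0.840/therm = £2.35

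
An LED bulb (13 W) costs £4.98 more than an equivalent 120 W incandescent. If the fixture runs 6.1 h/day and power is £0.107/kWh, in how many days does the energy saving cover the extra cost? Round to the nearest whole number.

Power saved = 120 − 13 = 107 W
Daily energy saved = 107 W × 6.1 h = 652.7 Wh = 0.6527 kWh
Daily savings = 0.6527 × £0.107 = £0.0698
Payback = £4.98 / £0.0698 per day = 71.31 days

71 days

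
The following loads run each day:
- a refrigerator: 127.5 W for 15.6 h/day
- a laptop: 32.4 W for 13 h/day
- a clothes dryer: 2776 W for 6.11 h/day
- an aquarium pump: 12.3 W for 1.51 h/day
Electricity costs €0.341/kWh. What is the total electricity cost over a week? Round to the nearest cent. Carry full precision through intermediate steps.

€46.28

refrigerator: 127.5 W × 15.6 h × 7 d = 13,923 Wh = 13.92 kWh
laptop: 32.4 W × 13 h × 7 d = 2,948 Wh = 2.948 kWh
clothes dryer: 2776 W × 6.11 h × 7 d = 118,730 Wh = 118.7 kWh
aquarium pump: 12.3 W × 1.51 h × 7 d = 130 Wh = 0.13 kWh
Total energy = 13.92 + 2.948 + 118.7 + 0.13 = 135.7 kWh
Cost = 135.7 kWh × €0.341 = €46.28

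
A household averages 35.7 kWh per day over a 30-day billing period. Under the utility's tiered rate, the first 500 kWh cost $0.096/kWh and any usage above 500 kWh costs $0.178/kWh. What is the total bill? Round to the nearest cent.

$149.64

Usage = 35.7 kWh/day × 30 days = 1071 kWh
First 500 kWh × $0.096 = $48.00
Remaining 571 kWh × $0.178 = $101.64
Total = $149.64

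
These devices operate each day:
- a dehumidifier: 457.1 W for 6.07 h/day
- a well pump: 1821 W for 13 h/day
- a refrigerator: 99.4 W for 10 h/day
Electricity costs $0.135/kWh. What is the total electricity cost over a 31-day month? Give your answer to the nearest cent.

$114.84

dehumidifier: 457.1 W × 6.07 h × 31 d = 86,013 Wh = 86.01 kWh
well pump: 1821 W × 13 h × 31 d = 733,863 Wh = 733.9 kWh
refrigerator: 99.4 W × 10 h × 31 d = 30,814 Wh = 30.81 kWh
Total energy = 86.01 + 733.9 + 30.81 = 850.7 kWh
Cost = 850.7 kWh × $0.135 = $114.84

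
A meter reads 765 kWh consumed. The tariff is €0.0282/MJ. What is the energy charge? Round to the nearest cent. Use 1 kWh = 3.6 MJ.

765 kWh × (3.6 MJ/kWh) = 2,754 MJ
Cost = 2,754 MJ × €0.0282/MJ = €77.66

€77.66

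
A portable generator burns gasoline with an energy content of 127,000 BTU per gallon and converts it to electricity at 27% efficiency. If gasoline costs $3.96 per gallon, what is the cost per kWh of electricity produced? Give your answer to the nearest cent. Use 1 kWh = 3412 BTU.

$0.39

Electrical output per gallon = 127,000 BTU × 0.27 / 3412 BTU/kWh = 10.05 kWh
Cost per kWh = $3.96 / 10.05 kWh = $0.394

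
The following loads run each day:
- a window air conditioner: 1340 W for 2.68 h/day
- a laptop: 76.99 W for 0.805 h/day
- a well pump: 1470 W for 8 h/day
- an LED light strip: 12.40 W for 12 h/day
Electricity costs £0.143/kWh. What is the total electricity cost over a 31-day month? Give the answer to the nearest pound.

window air conditioner: 1340 W × 2.68 h × 31 d = 111,327 Wh = 111.3 kWh
laptop: 76.99 W × 0.805 h × 31 d = 1,921 Wh = 1.921 kWh
well pump: 1470 W × 8 h × 31 d = 364,560 Wh = 364.6 kWh
LED light strip: 12.40 W × 12 h × 31 d = 4,613 Wh = 4.613 kWh
Total energy = 111.3 + 1.921 + 364.6 + 4.613 = 482.4 kWh
Cost = 482.4 kWh × £0.143 = £68.99 ≈ £69

£69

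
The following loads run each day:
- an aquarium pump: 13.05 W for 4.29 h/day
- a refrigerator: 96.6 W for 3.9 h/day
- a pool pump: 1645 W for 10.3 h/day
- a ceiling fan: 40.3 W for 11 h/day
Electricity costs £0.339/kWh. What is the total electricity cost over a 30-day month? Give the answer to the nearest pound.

aquarium pump: 13.05 W × 4.29 h × 30 d = 1,680 Wh = 1.68 kWh
refrigerator: 96.6 W × 3.9 h × 30 d = 11,302 Wh = 11.3 kWh
pool pump: 1645 W × 10.3 h × 30 d = 508,305 Wh = 508.3 kWh
ceiling fan: 40.3 W × 11 h × 30 d = 13,299 Wh = 13.3 kWh
Total energy = 1.68 + 11.3 + 508.3 + 13.3 = 534.6 kWh
Cost = 534.6 kWh × £0.339 = £181.22 ≈ £181

£181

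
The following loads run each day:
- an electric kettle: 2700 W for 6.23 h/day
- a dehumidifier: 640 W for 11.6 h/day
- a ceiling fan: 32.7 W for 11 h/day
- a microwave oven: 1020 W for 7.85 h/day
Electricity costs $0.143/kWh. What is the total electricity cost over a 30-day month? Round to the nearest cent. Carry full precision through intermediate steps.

$139.90

electric kettle: 2700 W × 6.23 h × 30 d = 504,630 Wh = 504.6 kWh
dehumidifier: 640 W × 11.6 h × 30 d = 222,720 Wh = 222.7 kWh
ceiling fan: 32.7 W × 11 h × 30 d = 10,791 Wh = 10.79 kWh
microwave oven: 1020 W × 7.85 h × 30 d = 240,210 Wh = 240.2 kWh
Total energy = 504.6 + 222.7 + 10.79 + 240.2 = 978.4 kWh
Cost = 978.4 kWh × $0.143 = $139.90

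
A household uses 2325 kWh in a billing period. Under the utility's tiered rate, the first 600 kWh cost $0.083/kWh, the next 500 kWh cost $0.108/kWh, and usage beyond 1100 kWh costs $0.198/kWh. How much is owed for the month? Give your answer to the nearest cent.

$346.35

First 600 kWh × $0.083 = $49.80
Next 500 kWh × $0.108 = $54.00
Remaining 1225 kWh × $0.198 = $242.55
Total = $346.35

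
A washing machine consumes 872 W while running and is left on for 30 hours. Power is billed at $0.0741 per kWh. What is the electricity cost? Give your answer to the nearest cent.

$1.94

Energy = 872 W × 30 h = 26,160 Wh = 26.16 kWh
Cost = 26.16 kWh × $0.0741/kWh = $1.94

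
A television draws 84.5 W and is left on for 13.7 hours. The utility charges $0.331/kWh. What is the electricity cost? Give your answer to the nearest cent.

Energy = 84.5 W × 13.7 h = 1,158 Wh = 1.158 kWh
Cost = 1.158 kWh × $0.331/kWh = $0.38

$0.38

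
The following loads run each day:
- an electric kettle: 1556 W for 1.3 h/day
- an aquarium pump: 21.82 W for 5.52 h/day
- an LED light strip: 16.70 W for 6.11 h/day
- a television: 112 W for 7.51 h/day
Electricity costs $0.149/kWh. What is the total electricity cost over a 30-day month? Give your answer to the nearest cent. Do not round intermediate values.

$13.80

electric kettle: 1556 W × 1.3 h × 30 d = 60,684 Wh = 60.68 kWh
aquarium pump: 21.82 W × 5.52 h × 30 d = 3,613 Wh = 3.613 kWh
LED light strip: 16.70 W × 6.11 h × 30 d = 3,061 Wh = 3.061 kWh
television: 112 W × 7.51 h × 30 d = 25,234 Wh = 25.23 kWh
Total energy = 60.68 + 3.613 + 3.061 + 25.23 = 92.59 kWh
Cost = 92.59 kWh × $0.149 = $13.80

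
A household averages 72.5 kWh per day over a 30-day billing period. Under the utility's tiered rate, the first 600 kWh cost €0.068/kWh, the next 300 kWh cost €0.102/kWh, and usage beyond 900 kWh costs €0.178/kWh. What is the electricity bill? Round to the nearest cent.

Usage = 72.5 kWh/day × 30 days = 2175 kWh
First 600 kWh × €0.068 = €40.80
Next 300 kWh × €0.102 = €30.60
Remaining 1275 kWh × €0.178 = €226.95
Total = €298.35

€298.35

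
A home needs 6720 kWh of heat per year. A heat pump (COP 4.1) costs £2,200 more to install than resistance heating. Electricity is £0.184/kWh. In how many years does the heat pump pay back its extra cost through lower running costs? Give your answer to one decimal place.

2.4 years

Resistance: 6720 kWh × £0.184 = £1,236.48/yr
Heat pump: 6720 / 4.1 = 1639 kWh in → × £0.184 = £301.58/yr
Annual savings = £934.90
Payback = £2,200 / £934.90 = 2.35 years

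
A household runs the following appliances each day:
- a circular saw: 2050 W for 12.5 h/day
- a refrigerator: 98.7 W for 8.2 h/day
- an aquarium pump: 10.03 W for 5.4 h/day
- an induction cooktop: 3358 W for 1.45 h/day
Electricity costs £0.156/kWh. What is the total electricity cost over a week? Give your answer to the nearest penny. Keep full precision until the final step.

circular saw: 2050 W × 12.5 h × 7 d = 179,375 Wh = 179.4 kWh
refrigerator: 98.7 W × 8.2 h × 7 d = 5,665 Wh = 5.665 kWh
aquarium pump: 10.03 W × 5.4 h × 7 d = 379 Wh = 0.3791 kWh
induction cooktop: 3358 W × 1.45 h × 7 d = 34,084 Wh = 34.08 kWh
Total energy = 179.4 + 5.665 + 0.3791 + 34.08 = 219.5 kWh
Cost = 219.5 kWh × £0.156 = £34.24

£34.24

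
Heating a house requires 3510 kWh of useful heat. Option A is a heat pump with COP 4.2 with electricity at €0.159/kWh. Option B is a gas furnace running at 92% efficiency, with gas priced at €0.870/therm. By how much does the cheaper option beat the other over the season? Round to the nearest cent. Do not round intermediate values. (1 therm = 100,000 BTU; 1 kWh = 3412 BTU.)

Heat load = 3510 kWh × 3412 = 11,976,120 BTU
Gas: input = 11,976,120 / 0.92 = 13,017,522 BTU = 130.2 therm → 130.2 × €0.870 = €113.25
Heat pump: 11,976,120 BTU / 3412 = 3,510 kWh heat; / 4.2 = 835.7 kWh in → × €0.159 = €132.88
Difference = |€113.25 − €132.88| = €19.63

€19.63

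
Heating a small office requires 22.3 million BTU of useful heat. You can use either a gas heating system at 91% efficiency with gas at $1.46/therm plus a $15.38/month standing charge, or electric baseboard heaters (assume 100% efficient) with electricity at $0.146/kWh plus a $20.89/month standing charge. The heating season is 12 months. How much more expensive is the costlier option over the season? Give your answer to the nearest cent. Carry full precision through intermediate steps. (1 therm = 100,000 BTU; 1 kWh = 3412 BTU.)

Heat load = 22.3 × 10⁶ BTU = 22,300,000 BTU
Gas: input = 22,300,000 / 0.91 = 24,505,495 BTU = 245.1 therm → 245.1 × $1.46 = $357.78; + 12 × $15.38 standing = $542.34
Electric: 22,300,000 BTU / 3412 = 6,536 kWh → × $0.146 = $954.22; + 12 × $20.89 standing = $1,204.90
Difference = |$542.34 − $1,204.90| = $662.56

$662.56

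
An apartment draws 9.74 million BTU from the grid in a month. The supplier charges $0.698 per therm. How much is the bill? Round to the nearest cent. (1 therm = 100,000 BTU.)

$67.99

9.74 million BTU × (10 therm/million BTU) = 97.4 therm
Cost = 97.4 therm × $0.698/therm = $67.99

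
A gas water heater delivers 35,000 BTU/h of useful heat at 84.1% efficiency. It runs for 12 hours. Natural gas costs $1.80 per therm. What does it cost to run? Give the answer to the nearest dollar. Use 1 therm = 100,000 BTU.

Heat delivered = 35,000 BTU/h × 12 h = 420,000 BTU
Gas input = 420,000 / 0.841 = 499,405 BTU
= 499,405 / 100,000 = 4.994 therm
Cost = 4.994 × $1.80/therm = $8.99 ≈ $9

$9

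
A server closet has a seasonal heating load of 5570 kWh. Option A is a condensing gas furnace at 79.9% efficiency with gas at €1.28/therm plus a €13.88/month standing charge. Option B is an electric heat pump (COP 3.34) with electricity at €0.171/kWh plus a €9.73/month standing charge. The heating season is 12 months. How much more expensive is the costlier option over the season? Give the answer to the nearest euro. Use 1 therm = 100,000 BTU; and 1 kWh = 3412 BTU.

Heat load = 5570 kWh × 3412 = 19,004,840 BTU
Gas: input = 19,004,840 / 0.799 = 23,785,782 BTU = 237.9 therm → 237.9 × €1.28 = €304.46; + 12 × €13.88 standing = €471.02
Heat pump: 19,004,840 BTU / 3412 = 5,570 kWh heat; / 3.34 = 1,668 kWh in → × €0.171 = €285.17; + 12 × €9.73 standing = €401.93
Difference = |€471.02 − €401.93| = €69.09 ≈ €69

€69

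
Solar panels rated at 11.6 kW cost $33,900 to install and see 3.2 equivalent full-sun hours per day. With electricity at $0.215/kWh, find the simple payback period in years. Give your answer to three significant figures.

11.6 years

Daily generation = 11.6 kW × 3.2 h = 37.12 kWh
Annual generation = 37.12 × 365 = 13549 kWh
Annual savings = 13549 × $0.215 = $2,912.99
Payback = $33,900 / $2,912.99 = 11.6 years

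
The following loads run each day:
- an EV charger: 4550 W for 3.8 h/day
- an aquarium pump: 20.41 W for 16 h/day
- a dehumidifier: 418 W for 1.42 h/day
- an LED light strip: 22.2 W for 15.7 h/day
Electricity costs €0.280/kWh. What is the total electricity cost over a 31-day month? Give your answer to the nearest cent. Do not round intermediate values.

EV charger: 4550 W × 3.8 h × 31 d = 535,990 Wh = 536 kWh
aquarium pump: 20.41 W × 16 h × 31 d = 10,123 Wh = 10.12 kWh
dehumidifier: 418 W × 1.42 h × 31 d = 18,400 Wh = 18.4 kWh
LED light strip: 22.2 W × 15.7 h × 31 d = 10,805 Wh = 10.8 kWh
Total energy = 536 + 10.12 + 18.4 + 10.8 = 575.3 kWh
Cost = 575.3 kWh × €0.280 = €161.09

€161.09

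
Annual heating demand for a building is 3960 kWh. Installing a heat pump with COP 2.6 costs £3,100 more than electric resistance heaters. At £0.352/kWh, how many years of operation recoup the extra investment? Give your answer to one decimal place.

3.6 years

Resistance: 3960 kWh × £0.352 = £1,393.92/yr
Heat pump: 3960 / 2.6 = 1523 kWh in → × £0.352 = £536.12/yr
Annual savings = £857.80
Payback = £3,100 / £857.80 = 3.61 years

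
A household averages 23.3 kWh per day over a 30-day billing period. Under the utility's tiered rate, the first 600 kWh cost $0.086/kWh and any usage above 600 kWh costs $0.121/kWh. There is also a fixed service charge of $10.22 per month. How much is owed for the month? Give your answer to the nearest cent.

Usage = 23.3 kWh/day × 30 days = 699 kWh
First 600 kWh × $0.086 = $51.60
Remaining 99 kWh × $0.121 = $11.98
Energy charge = $63.58; + service $10.22 = $73.80

$73.80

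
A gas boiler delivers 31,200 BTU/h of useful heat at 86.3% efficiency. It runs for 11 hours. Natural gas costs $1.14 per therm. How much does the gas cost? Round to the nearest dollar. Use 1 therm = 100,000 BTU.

$5

Heat delivered = 31,200 BTU/h × 11 h = 343,200 BTU
Gas input = 343,200 / 0.863 = 397,683 BTU
= 397,683 / 100,000 = 3.977 therm
Cost = 3.977 × $1.14/therm = $4.53 ≈ $5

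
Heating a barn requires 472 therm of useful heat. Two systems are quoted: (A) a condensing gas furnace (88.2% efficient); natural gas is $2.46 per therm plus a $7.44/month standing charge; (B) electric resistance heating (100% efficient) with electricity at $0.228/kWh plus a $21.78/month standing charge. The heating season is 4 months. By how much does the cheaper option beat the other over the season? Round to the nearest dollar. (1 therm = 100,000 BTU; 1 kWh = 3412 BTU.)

$1895

Heat load = 472 therm × 100,000 = 47,200,000 BTU
Gas: input = 47,200,000 / 0.882 = 53,514,739 BTU = 535.1 therm → 535.1 × $2.46 = $1,316.46; + 4 × $7.44 standing = $1,346.22
Electric: 47,200,000 BTU / 3412 = 13,830 kWh → × $0.228 = $3,154.04; + 4 × $21.78 standing = $3,241.16
Difference = |$1,346.22 − $3,241.16| = $1,894.94 ≈ $1895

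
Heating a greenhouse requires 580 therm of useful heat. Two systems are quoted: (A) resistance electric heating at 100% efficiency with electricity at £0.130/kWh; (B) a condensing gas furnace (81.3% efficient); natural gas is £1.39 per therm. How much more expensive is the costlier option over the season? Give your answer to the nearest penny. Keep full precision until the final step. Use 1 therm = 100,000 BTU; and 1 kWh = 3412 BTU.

£1218.21

Heat load = 580 therm × 100,000 = 58,000,000 BTU
Gas: input = 58,000,000 / 0.813 = 71,340,713 BTU = 713.4 therm → 713.4 × £1.39 = £991.64
Electric: 58,000,000 BTU / 3412 = 17,000 kWh → × £0.130 = £2,209.85
Difference = |£991.64 − £2,209.85| = £1,218.21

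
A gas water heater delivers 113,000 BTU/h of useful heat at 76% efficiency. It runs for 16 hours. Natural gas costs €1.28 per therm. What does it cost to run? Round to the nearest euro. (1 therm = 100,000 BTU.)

€30

Heat delivered = 113,000 BTU/h × 16 h = 1,808,000 BTU
Gas input = 1,808,000 / 0.76 = 2,378,947 BTU
= 2,378,947 / 100,000 = 23.79 therm
Cost = 23.79 × €1.28/therm = €30.45 ≈ €30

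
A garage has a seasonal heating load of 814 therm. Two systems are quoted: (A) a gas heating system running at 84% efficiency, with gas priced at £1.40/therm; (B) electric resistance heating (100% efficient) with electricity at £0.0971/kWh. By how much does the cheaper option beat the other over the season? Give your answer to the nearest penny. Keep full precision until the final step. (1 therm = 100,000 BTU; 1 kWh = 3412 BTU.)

£959.85

Heat load = 814 therm × 100,000 = 81,400,000 BTU
Gas: input = 81,400,000 / 0.84 = 96,904,762 BTU = 969 therm → 969 × £1.40 = £1,356.67
Electric: 81,400,000 BTU / 3412 = 23,860 kWh → × £0.0971 = £2,316.51
Difference = |£1,356.67 − £2,316.51| = £959.85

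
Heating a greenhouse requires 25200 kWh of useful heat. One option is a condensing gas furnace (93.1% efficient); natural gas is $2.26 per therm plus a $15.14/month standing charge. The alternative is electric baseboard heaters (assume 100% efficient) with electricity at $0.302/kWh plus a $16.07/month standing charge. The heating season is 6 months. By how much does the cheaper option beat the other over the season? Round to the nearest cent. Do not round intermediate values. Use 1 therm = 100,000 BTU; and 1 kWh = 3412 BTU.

Heat load = 25200 kWh × 3412 = 85,982,400 BTU
Gas: input = 85,982,400 / 0.931 = 92,354,887 BTU = 923.5 therm → 923.5 × $2.26 = $2,087.22; + 6 × $15.14 standing = $2,178.06
Electric: 85,982,400 BTU / 3412 = 25,200 kWh → × $0.302 = $7,610.40; + 6 × $16.07 standing = $7,706.82
Difference = |$2,178.06 − $7,706.82| = $5,528.76

$5528.76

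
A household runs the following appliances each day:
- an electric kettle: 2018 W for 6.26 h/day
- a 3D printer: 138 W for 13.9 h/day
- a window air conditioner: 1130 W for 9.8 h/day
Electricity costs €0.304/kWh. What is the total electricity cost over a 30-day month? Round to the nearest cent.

€233.70

electric kettle: 2018 W × 6.26 h × 30 d = 378,980 Wh = 379 kWh
3D printer: 138 W × 13.9 h × 30 d = 57,546 Wh = 57.55 kWh
window air conditioner: 1130 W × 9.8 h × 30 d = 332,220 Wh = 332.2 kWh
Total energy = 379 + 57.55 + 332.2 = 768.7 kWh
Cost = 768.7 kWh × €0.304 = €233.70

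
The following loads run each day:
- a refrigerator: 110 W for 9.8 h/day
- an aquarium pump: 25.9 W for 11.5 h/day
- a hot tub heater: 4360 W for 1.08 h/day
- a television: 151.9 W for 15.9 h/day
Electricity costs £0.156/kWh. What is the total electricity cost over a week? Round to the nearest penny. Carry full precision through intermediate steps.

£9.28

refrigerator: 110 W × 9.8 h × 7 d = 7,546 Wh = 7.546 kWh
aquarium pump: 25.9 W × 11.5 h × 7 d = 2,085 Wh = 2.085 kWh
hot tub heater: 4360 W × 1.08 h × 7 d = 32,962 Wh = 32.96 kWh
television: 151.9 W × 15.9 h × 7 d = 16,906 Wh = 16.91 kWh
Total energy = 7.546 + 2.085 + 32.96 + 16.91 = 59.5 kWh
Cost = 59.5 kWh × £0.156 = £9.28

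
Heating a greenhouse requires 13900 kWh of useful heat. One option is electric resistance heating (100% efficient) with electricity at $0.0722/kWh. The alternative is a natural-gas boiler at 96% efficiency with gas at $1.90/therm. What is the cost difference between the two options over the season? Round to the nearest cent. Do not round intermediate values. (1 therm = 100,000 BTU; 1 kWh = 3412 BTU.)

$64.92

Heat load = 13900 kWh × 3412 = 47,426,800 BTU
Gas: input = 47,426,800 / 0.96 = 49,402,917 BTU = 494 therm → 494 × $1.90 = $938.66
Electric: 47,426,800 BTU / 3412 = 13,900 kWh → × $0.0722 = $1,003.58
Difference = |$938.66 − $1,003.58| = $64.92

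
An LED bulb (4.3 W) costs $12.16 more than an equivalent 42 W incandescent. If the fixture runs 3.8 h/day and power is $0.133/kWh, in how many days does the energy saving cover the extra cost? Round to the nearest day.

Power saved = 42 − 4.3 = 37.7 W
Daily energy saved = 37.7 W × 3.8 h = 143.3 Wh = 0.14326 kWh
Daily savings = 0.14326 × $0.133 = $0.0191
Payback = $12.16 / $0.0191 per day = 638.2 days

638 days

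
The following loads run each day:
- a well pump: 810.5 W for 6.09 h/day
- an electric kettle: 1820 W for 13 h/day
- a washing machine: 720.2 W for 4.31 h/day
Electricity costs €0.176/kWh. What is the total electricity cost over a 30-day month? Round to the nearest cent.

€167.38

well pump: 810.5 W × 6.09 h × 30 d = 148,078 Wh = 148.1 kWh
electric kettle: 1820 W × 13 h × 30 d = 709,800 Wh = 709.8 kWh
washing machine: 720.2 W × 4.31 h × 30 d = 93,122 Wh = 93.12 kWh
Total energy = 148.1 + 709.8 + 93.12 = 951 kWh
Cost = 951 kWh × €0.176 = €167.38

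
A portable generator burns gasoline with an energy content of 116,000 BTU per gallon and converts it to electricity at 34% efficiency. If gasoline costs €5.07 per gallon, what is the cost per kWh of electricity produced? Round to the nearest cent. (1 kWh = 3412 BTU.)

€0.44

Electrical output per gallon = 116,000 BTU × 0.34 / 3412 BTU/kWh = 11.56 kWh
Cost per kWh = €5.07 / 11.56 kWh = €0.439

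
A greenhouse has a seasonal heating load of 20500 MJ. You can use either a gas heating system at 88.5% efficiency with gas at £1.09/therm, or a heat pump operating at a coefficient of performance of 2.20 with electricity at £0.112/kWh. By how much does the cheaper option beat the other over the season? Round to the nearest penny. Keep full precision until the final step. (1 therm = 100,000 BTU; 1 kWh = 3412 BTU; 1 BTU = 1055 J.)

£50.60

Heat load = 20500 MJ = 20,500,000,000 J / 1055 = 19,431,280 BTU
Gas: input = 19,431,280 / 0.885 = 21,956,248 BTU = 219.6 therm → 219.6 × £1.09 = £239.32
Heat pump: 19,431,280 BTU / 3412 = 5,695 kWh heat; / 2.20 = 2,589 kWh in → × £0.112 = £289.93
Difference = |£239.32 − £289.93| = £50.60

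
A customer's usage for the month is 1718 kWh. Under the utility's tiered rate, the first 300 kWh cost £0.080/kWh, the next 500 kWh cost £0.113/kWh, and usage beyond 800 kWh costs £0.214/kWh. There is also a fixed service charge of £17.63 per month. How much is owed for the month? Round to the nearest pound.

£295

First 300 kWh × £0.080 = £24.00
Next 500 kWh × £0.113 = £56.50
Remaining 918 kWh × £0.214 = £196.45
Energy charge = £276.95; + service £17.63 = £294.58 ≈ £295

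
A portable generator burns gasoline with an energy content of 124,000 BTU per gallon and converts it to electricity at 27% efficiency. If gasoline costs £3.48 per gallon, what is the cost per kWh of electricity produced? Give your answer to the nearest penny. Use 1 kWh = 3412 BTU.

Electrical output per gallon = 124,000 BTU × 0.27 / 3412 BTU/kWh = 9.812 kWh
Cost per kWh = £3.48 / 9.812 kWh = £0.355

£0.35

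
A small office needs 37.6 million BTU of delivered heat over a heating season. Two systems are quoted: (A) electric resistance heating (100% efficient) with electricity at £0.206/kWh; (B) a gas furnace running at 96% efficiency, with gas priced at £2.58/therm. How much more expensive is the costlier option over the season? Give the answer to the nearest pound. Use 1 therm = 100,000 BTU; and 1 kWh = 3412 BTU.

Heat load = 37.6 × 10⁶ BTU = 37,600,000 BTU
Gas: input = 37,600,000 / 0.96 = 39,166,667 BTU = 391.7 therm → 391.7 × £2.58 = £1,010.50
Electric: 37,600,000 BTU / 3412 = 11,020 kWh → × £0.206 = £2,270.11
Difference = |£1,010.50 − £2,270.11| = £1,259.61 ≈ £1260

£1260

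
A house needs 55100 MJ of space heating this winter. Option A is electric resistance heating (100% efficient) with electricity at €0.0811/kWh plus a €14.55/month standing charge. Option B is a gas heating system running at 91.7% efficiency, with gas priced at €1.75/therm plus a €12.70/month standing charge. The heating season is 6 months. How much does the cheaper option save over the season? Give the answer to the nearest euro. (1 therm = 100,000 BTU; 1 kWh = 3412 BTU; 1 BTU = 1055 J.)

Heat load = 55100 MJ = 55,100,000,000 J / 1055 = 52,227,488 BTU
Gas: input = 52,227,488 / 0.917 = 56,954,731 BTU = 569.5 therm → 569.5 × €1.75 = €996.71; + 6 × €12.70 standing = €1,072.91
Electric: 52,227,488 BTU / 3412 = 15,310 kWh → × €0.0811 = €1,241.40; + 6 × €14.55 standing = €1,328.70
Difference = |€1,072.91 − €1,328.70| = €255.79 ≈ €256

€256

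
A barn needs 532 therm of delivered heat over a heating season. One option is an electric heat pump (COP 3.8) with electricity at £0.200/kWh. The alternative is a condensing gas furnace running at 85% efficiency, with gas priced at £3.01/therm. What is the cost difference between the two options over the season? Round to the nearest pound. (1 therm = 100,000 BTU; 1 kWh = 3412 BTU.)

Heat load = 532 therm × 100,000 = 53,200,000 BTU
Gas: input = 53,200,000 / 0.850 = 62,588,235 BTU = 625.9 therm → 625.9 × £3.01 = £1,883.91
Heat pump: 53,200,000 BTU / 3412 = 15,590 kWh heat; / 3.8 = 4,103 kWh in → × £0.200 = £820.63
Difference = |£1,883.91 − £820.63| = £1,063.27 ≈ £1063

£1063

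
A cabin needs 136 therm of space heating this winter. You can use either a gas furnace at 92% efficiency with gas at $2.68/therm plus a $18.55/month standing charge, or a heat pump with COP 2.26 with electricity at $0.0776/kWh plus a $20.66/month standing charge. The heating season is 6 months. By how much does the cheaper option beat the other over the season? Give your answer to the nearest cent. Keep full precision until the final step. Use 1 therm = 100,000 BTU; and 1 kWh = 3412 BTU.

Heat load = 136 therm × 100,000 = 13,600,000 BTU
Gas: input = 13,600,000 / 0.92 = 14,782,609 BTU = 147.8 therm → 147.8 × $2.68 = $396.17; + 6 × $18.55 standing = $507.47
Heat pump: 13,600,000 BTU / 3412 = 3,986 kWh heat; / 2.26 = 1,764 kWh in → × $0.0776 = $136.86; + 6 × $20.66 standing = $260.82
Difference = |$507.47 − $260.82| = $246.65

$246.65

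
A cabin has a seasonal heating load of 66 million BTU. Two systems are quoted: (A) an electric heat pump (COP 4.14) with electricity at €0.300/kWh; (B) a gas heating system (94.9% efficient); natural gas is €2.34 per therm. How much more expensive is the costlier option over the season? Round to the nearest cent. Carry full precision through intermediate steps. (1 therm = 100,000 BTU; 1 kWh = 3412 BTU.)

Heat load = 66 × 10⁶ BTU = 66,000,000 BTU
Gas: input = 66,000,000 / 0.949 = 69,546,891 BTU = 695.5 therm → 695.5 × €2.34 = €1,627.40
Heat pump: 66,000,000 BTU / 3412 = 19,340 kWh heat; / 4.14 = 4,672 kWh in → × €0.300 = €1,401.70
Difference = |€1,627.40 − €1,401.70| = €225.69

€225.69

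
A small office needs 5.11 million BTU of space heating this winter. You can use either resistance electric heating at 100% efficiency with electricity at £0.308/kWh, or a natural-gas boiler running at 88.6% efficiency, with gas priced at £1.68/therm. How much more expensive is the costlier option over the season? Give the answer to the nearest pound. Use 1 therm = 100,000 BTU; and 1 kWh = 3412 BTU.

£364

Heat load = 5.11 × 10⁶ BTU = 5,110,000 BTU
Gas: input = 5,110,000 / 0.886 = 5,767,494 BTU = 57.67 therm → 57.67 × £1.68 = £96.89
Electric: 5,110,000 BTU / 3412 = 1,498 kWh → × £0.308 = £461.28
Difference = |£96.89 − £461.28| = £364.38 ≈ £364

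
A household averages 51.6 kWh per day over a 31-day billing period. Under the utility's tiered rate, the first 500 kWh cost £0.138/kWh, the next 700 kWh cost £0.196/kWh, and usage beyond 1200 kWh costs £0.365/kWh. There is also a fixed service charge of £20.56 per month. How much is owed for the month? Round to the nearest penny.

£372.61

Usage = 51.6 kWh/day × 31 days = 1599.6 kWh
First 500 kWh × £0.138 = £69.00
Next 700 kWh × £0.196 = £137.20
Remaining 399.6 kWh × £0.365 = £145.85
Energy charge = £352.05; + service £20.56 = £372.61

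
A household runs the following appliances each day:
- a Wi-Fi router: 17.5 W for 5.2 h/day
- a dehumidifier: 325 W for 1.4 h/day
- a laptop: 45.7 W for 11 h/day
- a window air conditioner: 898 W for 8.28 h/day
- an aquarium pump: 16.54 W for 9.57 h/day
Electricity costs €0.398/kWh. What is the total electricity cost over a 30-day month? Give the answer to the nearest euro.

Wi-Fi router: 17.5 W × 5.2 h × 30 d = 2,730 Wh = 2.73 kWh
dehumidifier: 325 W × 1.4 h × 30 d = 13,650 Wh = 13.65 kWh
laptop: 45.7 W × 11 h × 30 d = 15,081 Wh = 15.08 kWh
window air conditioner: 898 W × 8.28 h × 30 d = 223,063 Wh = 223.1 kWh
aquarium pump: 16.54 W × 9.57 h × 30 d = 4,749 Wh = 4.749 kWh
Total energy = 2.73 + 13.65 + 15.08 + 223.1 + 4.749 = 259.3 kWh
Cost = 259.3 kWh × €0.398 = €103.19 ≈ €103

€103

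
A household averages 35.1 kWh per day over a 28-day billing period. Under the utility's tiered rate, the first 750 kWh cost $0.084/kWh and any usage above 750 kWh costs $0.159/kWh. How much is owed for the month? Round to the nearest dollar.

$100

Usage = 35.1 kWh/day × 28 days = 982.8 kWh
First 750 kWh × $0.084 = $63.00
Remaining 232.8 kWh × $0.159 = $37.02
Total = $100.02 ≈ $100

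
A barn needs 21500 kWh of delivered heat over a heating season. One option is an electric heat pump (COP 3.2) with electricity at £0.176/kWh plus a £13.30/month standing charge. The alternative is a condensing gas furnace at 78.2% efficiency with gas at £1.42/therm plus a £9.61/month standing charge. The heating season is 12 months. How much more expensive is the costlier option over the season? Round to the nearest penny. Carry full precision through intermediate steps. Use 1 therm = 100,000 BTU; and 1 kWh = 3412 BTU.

£105.30

Heat load = 21500 kWh × 3412 = 73,358,000 BTU
Gas: input = 73,358,000 / 0.782 = 93,808,184 BTU = 938.1 therm → 938.1 × £1.42 = £1,332.08; + 12 × £9.61 standing = £1,447.40
Heat pump: 73,358,000 BTU / 3412 = 21,500 kWh heat; / 3.2 = 6,719 kWh in → × £0.176 = £1,182.50; + 12 × £13.30 standing = £1,342.10
Difference = |£1,447.40 − £1,342.10| = £105.30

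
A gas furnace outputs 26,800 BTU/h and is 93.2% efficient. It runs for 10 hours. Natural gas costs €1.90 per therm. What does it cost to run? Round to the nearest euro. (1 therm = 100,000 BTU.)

€5

Heat delivered = 26,800 BTU/h × 10 h = 268,000 BTU
Gas input = 268,000 / 0.932 = 287,554 BTU
= 287,554 / 100,000 = 2.876 therm
Cost = 2.876 × €1.90/therm = €5.46 ≈ €5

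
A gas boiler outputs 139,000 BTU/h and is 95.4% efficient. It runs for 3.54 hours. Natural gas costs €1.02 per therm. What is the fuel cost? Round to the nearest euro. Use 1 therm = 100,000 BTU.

Heat delivered = 139,000 BTU/h × 3.54 h = 492,060 BTU
Gas input = 492,060 / 0.954 = 515,786 BTU
= 515,786 / 100,000 = 5.158 therm
Cost = 5.158 × €1.02/therm = €5.26 ≈ €5

€5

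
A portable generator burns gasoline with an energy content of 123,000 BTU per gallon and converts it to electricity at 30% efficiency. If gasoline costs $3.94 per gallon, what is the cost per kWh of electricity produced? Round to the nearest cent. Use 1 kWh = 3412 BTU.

Electrical output per gallon = 123,000 BTU × 0.30 / 3412 BTU/kWh = 10.81 kWh
Cost per kWh = $3.94 / 10.81 kWh = $0.364

$0.36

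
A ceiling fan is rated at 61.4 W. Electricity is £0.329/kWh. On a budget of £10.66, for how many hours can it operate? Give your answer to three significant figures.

Energy budget = £10.66 / £0.329 per kWh = 32.4 kWh = 32,401 Wh
Runtime = 32,401 Wh / 61.4 W = 527.7 h

528 h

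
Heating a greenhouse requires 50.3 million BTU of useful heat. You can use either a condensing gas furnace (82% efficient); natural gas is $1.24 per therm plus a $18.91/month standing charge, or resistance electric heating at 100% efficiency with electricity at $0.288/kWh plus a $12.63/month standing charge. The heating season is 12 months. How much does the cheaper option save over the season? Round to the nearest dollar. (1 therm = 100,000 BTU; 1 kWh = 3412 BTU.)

Heat load = 50.3 × 10⁶ BTU = 50,300,000 BTU
Gas: input = 50,300,000 / 0.820 = 61,341,463 BTU = 613.4 therm → 613.4 × $1.24 = $760.63; + 12 × $18.91 standing = $987.55
Electric: 50,300,000 BTU / 3412 = 14,740 kWh → × $0.288 = $4,245.72; + 12 × $12.63 standing = $4,397.28
Difference = |$987.55 − $4,397.28| = $3,409.73 ≈ $3410

$3410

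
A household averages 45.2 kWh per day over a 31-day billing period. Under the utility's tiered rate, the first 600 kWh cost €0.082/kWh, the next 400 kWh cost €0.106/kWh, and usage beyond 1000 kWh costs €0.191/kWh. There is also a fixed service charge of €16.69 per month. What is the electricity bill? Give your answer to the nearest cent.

€184.92

Usage = 45.2 kWh/day × 31 days = 1401.2 kWh
First 600 kWh × €0.082 = €49.20
Next 400 kWh × €0.106 = €42.40
Remaining 401.2 kWh × €0.191 = €76.63
Energy charge = €168.23; + service €16.69 = €184.92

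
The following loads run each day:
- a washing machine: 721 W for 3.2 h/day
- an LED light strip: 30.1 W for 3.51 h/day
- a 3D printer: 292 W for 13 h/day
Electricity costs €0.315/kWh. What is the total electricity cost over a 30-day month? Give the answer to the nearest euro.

€59

washing machine: 721 W × 3.2 h × 30 d = 69,216 Wh = 69.22 kWh
LED light strip: 30.1 W × 3.51 h × 30 d = 3,170 Wh = 3.17 kWh
3D printer: 292 W × 13 h × 30 d = 113,880 Wh = 113.9 kWh
Total energy = 69.22 + 3.17 + 113.9 = 186.3 kWh
Cost = 186.3 kWh × €0.315 = €58.67 ≈ €59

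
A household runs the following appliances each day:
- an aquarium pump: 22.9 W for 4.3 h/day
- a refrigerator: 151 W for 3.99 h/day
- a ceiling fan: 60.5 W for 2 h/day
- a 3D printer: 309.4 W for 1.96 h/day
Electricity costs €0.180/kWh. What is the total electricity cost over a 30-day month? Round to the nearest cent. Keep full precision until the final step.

€7.71

aquarium pump: 22.9 W × 4.3 h × 30 d = 2,954 Wh = 2.954 kWh
refrigerator: 151 W × 3.99 h × 30 d = 18,075 Wh = 18.07 kWh
ceiling fan: 60.5 W × 2 h × 30 d = 3,630 Wh = 3.63 kWh
3D printer: 309.4 W × 1.96 h × 30 d = 18,193 Wh = 18.19 kWh
Total energy = 2.954 + 18.07 + 3.63 + 18.19 = 42.85 kWh
Cost = 42.85 kWh × €0.180 = €7.71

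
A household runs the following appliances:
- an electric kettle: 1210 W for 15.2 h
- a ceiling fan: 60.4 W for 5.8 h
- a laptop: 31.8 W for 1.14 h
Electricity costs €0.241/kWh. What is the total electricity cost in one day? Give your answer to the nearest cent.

electric kettle: 1210 W × 15.2 h = 18,392 Wh = 18.39 kWh
ceiling fan: 60.4 W × 5.8 h = 350 Wh = 0.3503 kWh
laptop: 31.8 W × 1.14 h = 36 Wh = 0.03625 kWh
Total energy = 18.39 + 0.3503 + 0.03625 = 18.78 kWh
Cost = 18.78 kWh × €0.241 = €4.53

€4.53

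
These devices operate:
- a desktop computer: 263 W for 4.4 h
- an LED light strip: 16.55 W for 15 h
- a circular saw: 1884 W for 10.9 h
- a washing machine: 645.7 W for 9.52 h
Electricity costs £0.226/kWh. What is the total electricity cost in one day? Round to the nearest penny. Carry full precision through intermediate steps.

£6.35

desktop computer: 263 W × 4.4 h = 1,157 Wh = 1.157 kWh
LED light strip: 16.55 W × 15 h = 248 Wh = 0.2482 kWh
circular saw: 1884 W × 10.9 h = 20,536 Wh = 20.54 kWh
washing machine: 645.7 W × 9.52 h = 6,147 Wh = 6.147 kWh
Total energy = 1.157 + 0.2482 + 20.54 + 6.147 = 28.09 kWh
Cost = 28.09 kWh × £0.226 = £6.35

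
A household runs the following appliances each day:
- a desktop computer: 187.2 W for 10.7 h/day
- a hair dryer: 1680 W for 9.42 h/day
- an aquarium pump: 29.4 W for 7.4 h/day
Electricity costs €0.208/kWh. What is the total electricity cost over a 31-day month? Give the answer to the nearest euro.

desktop computer: 187.2 W × 10.7 h × 31 d = 62,094 Wh = 62.09 kWh
hair dryer: 1680 W × 9.42 h × 31 d = 490,594 Wh = 490.6 kWh
aquarium pump: 29.4 W × 7.4 h × 31 d = 6,744 Wh = 6.744 kWh
Total energy = 62.09 + 490.6 + 6.744 = 559.4 kWh
Cost = 559.4 kWh × €0.208 = €116.36 ≈ €116

€116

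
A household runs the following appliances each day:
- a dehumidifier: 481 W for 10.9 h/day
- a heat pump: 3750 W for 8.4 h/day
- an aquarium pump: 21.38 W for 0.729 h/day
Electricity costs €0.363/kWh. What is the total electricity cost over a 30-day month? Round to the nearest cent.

€400.30

dehumidifier: 481 W × 10.9 h × 30 d = 157,287 Wh = 157.3 kWh
heat pump: 3750 W × 8.4 h × 30 d = 945,000 Wh = 945 kWh
aquarium pump: 21.38 W × 0.729 h × 30 d = 468 Wh = 0.4676 kWh
Total energy = 157.3 + 945 + 0.4676 = 1,103 kWh
Cost = 1,103 kWh × €0.363 = €400.30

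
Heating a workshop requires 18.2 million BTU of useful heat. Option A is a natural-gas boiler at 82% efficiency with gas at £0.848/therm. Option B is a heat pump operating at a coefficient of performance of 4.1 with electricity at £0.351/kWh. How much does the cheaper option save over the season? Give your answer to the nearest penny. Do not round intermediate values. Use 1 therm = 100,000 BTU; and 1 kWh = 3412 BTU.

Heat load = 18.2 × 10⁶ BTU = 18,200,000 BTU
Gas: input = 18,200,000 / 0.82 = 22,195,122 BTU = 222 therm → 222 × £0.848 = £188.21
Heat pump: 18,200,000 BTU / 3412 = 5,334 kWh heat; / 4.1 = 1,301 kWh in → × £0.351 = £456.65
Difference = |£188.21 − £456.65| = £268.44

£268.44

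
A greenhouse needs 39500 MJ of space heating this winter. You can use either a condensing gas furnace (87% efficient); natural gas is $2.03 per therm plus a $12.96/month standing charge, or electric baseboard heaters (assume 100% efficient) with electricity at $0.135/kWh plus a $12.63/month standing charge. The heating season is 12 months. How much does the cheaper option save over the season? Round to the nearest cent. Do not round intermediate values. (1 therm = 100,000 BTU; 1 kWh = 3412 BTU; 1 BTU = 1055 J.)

$603.81

Heat load = 39500 MJ = 39,500,000,000 J / 1055 = 37,440,758 BTU
Gas: input = 37,440,758 / 0.87 = 43,035,354 BTU = 430.4 therm → 430.4 × $2.03 = $873.62; + 12 × $12.96 standing = $1,029.14
Electric: 37,440,758 BTU / 3412 = 10,970 kWh → × $0.135 = $1,481.39; + 12 × $12.63 standing = $1,632.95
Difference = |$1,029.14 − $1,632.95| = $603.81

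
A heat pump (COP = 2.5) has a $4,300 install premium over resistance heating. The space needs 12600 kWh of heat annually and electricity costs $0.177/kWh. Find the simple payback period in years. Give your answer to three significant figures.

3.21 years

Resistance: 12600 kWh × $0.177 = $2,230.20/yr
Heat pump: 12600 / 2.5 = 5040 kWh in → × $0.177 = $892.08/yr
Annual savings = $1,338.12
Payback = $4,300 / $1,338.12 = 3.21 years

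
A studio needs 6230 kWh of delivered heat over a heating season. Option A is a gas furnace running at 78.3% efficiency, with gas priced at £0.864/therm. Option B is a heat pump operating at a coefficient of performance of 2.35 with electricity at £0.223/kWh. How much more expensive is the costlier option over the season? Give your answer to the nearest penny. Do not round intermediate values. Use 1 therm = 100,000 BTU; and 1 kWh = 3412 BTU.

Heat load = 6230 kWh × 3412 = 21,256,760 BTU
Gas: input = 21,256,760 / 0.783 = 27,147,842 BTU = 271.5 therm → 271.5 × £0.864 = £234.56
Heat pump: 21,256,760 BTU / 3412 = 6,230 kWh heat; / 2.35 = 2,651 kWh in → × £0.223 = £591.19
Difference = |£234.56 − £591.19| = £356.63

£356.63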